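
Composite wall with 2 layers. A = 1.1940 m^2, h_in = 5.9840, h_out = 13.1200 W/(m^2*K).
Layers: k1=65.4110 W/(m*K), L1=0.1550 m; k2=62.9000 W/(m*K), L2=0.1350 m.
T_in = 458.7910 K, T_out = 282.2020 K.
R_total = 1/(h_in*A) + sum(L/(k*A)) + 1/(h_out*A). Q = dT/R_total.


R_conv_in = 1/(5.9840*1.1940) = 0.1400
R_1 = 0.1550/(65.4110*1.1940) = 0.0020
R_2 = 0.1350/(62.9000*1.1940) = 0.0018
R_conv_out = 1/(13.1200*1.1940) = 0.0638
R_total = 0.2076 K/W
Q = 176.5890 / 0.2076 = 850.7130 W

R_total = 0.2076 K/W, Q = 850.7130 W


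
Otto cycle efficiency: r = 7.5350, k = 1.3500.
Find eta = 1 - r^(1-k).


r^(k-1) = 2.0276
eta = 1 - 1/2.0276 = 0.5068 = 50.6803%

50.6803%


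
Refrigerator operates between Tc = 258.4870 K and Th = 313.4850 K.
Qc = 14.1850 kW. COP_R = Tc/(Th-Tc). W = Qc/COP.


COP = 258.4870 / 54.9980 = 4.6999
W = 14.1850 / 4.6999 = 3.0181 kW

COP = 4.6999, W = 3.0181 kW


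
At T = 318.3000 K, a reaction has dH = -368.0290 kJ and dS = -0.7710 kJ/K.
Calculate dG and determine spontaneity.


T*dS = 318.3000 * -0.7710 = -245.4093 kJ
dG = -368.0290 + 245.4093 = -122.6197 kJ (spontaneous)

dG = -122.6197 kJ, spontaneous


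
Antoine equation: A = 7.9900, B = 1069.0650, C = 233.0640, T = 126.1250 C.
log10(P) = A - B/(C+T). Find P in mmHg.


C+T = 359.1890
B/(C+T) = 2.9763
log10(P) = 7.9900 - 2.9763 = 5.0137
P = 10^5.0137 = 103197.6933 mmHg

103197.6933 mmHg


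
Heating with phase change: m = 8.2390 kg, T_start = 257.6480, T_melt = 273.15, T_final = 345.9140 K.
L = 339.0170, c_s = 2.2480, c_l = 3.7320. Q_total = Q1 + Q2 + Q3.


Q1 (sensible, solid) = 8.2390 * 2.2480 * 15.5020 = 287.1168 kJ
Q2 (latent) = 8.2390 * 339.0170 = 2793.1611 kJ
Q3 (sensible, liquid) = 8.2390 * 3.7320 * 72.7640 = 2237.3437 kJ
Q_total = 5317.6215 kJ

5317.6215 kJ


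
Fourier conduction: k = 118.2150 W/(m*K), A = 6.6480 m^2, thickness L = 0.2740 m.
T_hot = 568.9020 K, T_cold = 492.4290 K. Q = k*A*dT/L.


dT = 76.4730 K
Q = 118.2150 * 6.6480 * 76.4730 / 0.2740 = 219341.6783 W

219341.6783 W


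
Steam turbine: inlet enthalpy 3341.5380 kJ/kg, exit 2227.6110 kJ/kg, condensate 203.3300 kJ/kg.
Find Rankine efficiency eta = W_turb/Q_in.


W = 1113.9270 kJ/kg
Q_in = 3138.2080 kJ/kg
eta = 0.3550 = 35.4956%

eta = 35.4956%


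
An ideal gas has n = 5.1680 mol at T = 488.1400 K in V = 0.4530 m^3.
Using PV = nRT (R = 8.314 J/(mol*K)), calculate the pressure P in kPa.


P = nRT/V = 5.1680 * 8.314 * 488.1400 / 0.4530
= 20973.7903 / 0.4530 = 46299.7579 Pa = 46.2998 kPa

46.2998 kPa


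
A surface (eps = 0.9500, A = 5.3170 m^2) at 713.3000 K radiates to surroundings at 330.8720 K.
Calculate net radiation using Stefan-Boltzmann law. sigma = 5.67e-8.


T^4 = 2.5887e+11
Tsurr^4 = 1.1985e+10
Q = 0.9500 * 5.67e-8 * 5.3170 * 2.4689e+11 = 70709.1230 W

70709.1230 W


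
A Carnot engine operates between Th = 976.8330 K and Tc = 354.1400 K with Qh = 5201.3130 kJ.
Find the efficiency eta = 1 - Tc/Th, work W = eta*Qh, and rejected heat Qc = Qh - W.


eta = 1 - 354.1400/976.8330 = 0.6375
W = 0.6375 * 5201.3130 = 3315.6345 kJ
Qc = 5201.3130 - 3315.6345 = 1885.6785 kJ

eta = 63.7461%, W = 3315.6345 kJ, Qc = 1885.6785 kJ


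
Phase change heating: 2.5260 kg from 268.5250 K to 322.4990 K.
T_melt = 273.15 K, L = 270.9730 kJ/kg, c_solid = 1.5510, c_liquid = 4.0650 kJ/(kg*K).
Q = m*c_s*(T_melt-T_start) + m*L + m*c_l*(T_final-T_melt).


Q1 (sensible, solid) = 2.5260 * 1.5510 * 4.6250 = 18.1199 kJ
Q2 (latent) = 2.5260 * 270.9730 = 684.4778 kJ
Q3 (sensible, liquid) = 2.5260 * 4.0650 * 49.3490 = 506.7249 kJ
Q_total = 1209.3227 kJ

1209.3227 kJ


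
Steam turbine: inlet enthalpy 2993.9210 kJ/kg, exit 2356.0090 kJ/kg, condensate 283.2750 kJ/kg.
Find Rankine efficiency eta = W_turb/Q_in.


W = 637.9120 kJ/kg
Q_in = 2710.6460 kJ/kg
eta = 0.2353 = 23.5336%

eta = 23.5336%


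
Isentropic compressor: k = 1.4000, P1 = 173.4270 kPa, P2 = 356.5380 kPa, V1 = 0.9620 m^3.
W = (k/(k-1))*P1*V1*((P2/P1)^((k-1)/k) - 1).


(k-1)/k = 0.2857
(P2/P1)^exp = 1.2286
W = 3.5000 * 173.4270 * 0.9620 * (1.2286 - 1) = 133.5108 kJ

133.5108 kJ


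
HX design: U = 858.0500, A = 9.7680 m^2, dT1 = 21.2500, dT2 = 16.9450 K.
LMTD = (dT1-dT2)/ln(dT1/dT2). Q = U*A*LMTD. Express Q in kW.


LMTD = 19.0164 K
Q = 858.0500 * 9.7680 * 19.0164 = 159384.2855 W = 159.3843 kW

159.3843 kW


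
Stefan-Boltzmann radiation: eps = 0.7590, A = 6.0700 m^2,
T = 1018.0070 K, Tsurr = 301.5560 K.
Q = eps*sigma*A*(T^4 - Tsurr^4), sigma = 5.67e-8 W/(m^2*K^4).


T^4 = 1.0740e+12
Tsurr^4 = 8.2694e+09
Q = 0.7590 * 5.67e-8 * 6.0700 * 1.0657e+12 = 278393.9187 W

278393.9187 W


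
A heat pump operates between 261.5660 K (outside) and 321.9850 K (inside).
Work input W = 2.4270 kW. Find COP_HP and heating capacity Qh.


COP = 321.9850 / 60.4190 = 5.3292
Qh = 5.3292 * 2.4270 = 12.9340 kW

COP = 5.3292, Qh = 12.9340 kW


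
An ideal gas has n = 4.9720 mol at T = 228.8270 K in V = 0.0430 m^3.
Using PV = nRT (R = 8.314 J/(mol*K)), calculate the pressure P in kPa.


P = nRT/V = 4.9720 * 8.314 * 228.8270 / 0.0430
= 9459.0693 / 0.0430 = 219978.3557 Pa = 219.9784 kPa

219.9784 kPa


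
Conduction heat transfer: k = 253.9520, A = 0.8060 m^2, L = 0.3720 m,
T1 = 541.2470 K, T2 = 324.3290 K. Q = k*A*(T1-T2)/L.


dT = 216.9180 K
Q = 253.9520 * 0.8060 * 216.9180 / 0.3720 = 119354.6465 W

119354.6465 W


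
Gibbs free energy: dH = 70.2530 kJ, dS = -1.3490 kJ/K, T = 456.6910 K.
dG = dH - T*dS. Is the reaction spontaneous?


T*dS = 456.6910 * -1.3490 = -616.0762 kJ
dG = 70.2530 + 616.0762 = 686.3292 kJ (non-spontaneous)

dG = 686.3292 kJ, non-spontaneous


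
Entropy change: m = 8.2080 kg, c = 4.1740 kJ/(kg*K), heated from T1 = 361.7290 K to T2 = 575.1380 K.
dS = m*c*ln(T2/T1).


T2/T1 = 1.5900
ln(T2/T1) = 0.4637
dS = 8.2080 * 4.1740 * 0.4637 = 15.8870 kJ/K

15.8870 kJ/K


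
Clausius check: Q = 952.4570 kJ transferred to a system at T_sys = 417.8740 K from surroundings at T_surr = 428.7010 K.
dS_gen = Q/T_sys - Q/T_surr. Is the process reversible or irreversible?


dS_sys = 952.4570/417.8740 = 2.2793 kJ/K
dS_surr = -952.4570/428.7010 = -2.2217 kJ/K
dS_gen = 2.2793 - 2.2217 = 0.0576 kJ/K (irreversible)

dS_gen = 0.0576 kJ/K, irreversible


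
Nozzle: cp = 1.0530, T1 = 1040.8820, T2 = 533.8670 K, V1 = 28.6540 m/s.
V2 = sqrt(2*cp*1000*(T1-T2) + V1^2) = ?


dT = 507.0150 K
2*cp*1000*dT = 1067773.5900
V1^2 = 821.0517
V2 = sqrt(1068594.6417) = 1033.7285 m/s

1033.7285 m/s


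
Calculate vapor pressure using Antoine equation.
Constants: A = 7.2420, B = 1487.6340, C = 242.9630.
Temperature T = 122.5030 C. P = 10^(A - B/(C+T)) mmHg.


C+T = 365.4660
B/(C+T) = 4.0705
log10(P) = 7.2420 - 4.0705 = 3.1715
P = 10^3.1715 = 1484.1824 mmHg

1484.1824 mmHg


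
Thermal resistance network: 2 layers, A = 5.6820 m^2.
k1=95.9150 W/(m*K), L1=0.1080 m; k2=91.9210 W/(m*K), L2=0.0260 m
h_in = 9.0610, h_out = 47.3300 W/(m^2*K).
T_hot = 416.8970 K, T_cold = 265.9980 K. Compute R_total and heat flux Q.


R_conv_in = 1/(9.0610*5.6820) = 0.0194
R_1 = 0.1080/(95.9150*5.6820) = 0.0002
R_2 = 0.0260/(91.9210*5.6820) = 4.9780e-05
R_conv_out = 1/(47.3300*5.6820) = 0.0037
R_total = 0.0234 K/W
Q = 150.8990 / 0.0234 = 6451.5191 W

R_total = 0.0234 K/W, Q = 6451.5191 W


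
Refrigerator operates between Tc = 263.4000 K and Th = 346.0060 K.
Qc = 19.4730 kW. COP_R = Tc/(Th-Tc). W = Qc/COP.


COP = 263.4000 / 82.6060 = 3.1886
W = 19.4730 / 3.1886 = 6.1070 kW

COP = 3.1886, W = 6.1070 kW


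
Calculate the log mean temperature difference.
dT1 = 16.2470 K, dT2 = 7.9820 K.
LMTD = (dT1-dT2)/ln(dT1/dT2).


dT1/dT2 = 2.0355
ln(dT1/dT2) = 0.7107
LMTD = 8.2650 / 0.7107 = 11.6291 K

11.6291 K


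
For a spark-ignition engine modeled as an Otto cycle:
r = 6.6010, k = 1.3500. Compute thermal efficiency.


r^(k-1) = 1.9358
eta = 1 - 1/1.9358 = 0.4834 = 48.3421%

48.3421%


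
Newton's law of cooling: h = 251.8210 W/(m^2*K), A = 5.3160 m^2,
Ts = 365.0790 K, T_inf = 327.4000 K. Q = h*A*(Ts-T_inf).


dT = 37.6790 K
Q = 251.8210 * 5.3160 * 37.6790 = 50440.1401 W

50440.1401 W


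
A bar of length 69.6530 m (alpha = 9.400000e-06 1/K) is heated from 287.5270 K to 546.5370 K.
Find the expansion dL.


dT = 259.0100 K
dL = 9.400000e-06 * 69.6530 * 259.0100 = 0.169584 m
L_final = 69.822584 m

dL = 0.169584 m


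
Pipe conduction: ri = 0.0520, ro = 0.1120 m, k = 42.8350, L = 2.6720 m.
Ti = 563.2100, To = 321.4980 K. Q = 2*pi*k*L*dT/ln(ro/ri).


dT = 241.7120 K
ln(ro/ri) = 0.7673
Q = 2*pi*42.8350*2.6720*241.7120 / 0.7673 = 226554.9166 W

226554.9166 W


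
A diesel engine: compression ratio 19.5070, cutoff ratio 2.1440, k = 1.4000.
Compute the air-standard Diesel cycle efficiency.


r^(k-1) = 3.2815
rc^k = 2.9088
eta = 0.6368 = 63.6812%

63.6812%


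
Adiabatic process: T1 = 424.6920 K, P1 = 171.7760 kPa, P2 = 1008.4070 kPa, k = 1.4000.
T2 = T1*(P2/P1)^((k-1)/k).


(k-1)/k = 0.2857
(P2/P1)^exp = 1.6581
T2 = 424.6920 * 1.6581 = 704.1984 K

704.1984 K


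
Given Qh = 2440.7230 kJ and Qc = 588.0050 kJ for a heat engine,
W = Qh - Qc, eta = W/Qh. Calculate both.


W = 2440.7230 - 588.0050 = 1852.7180 kJ
eta = 1852.7180 / 2440.7230 = 0.7591 = 75.9086%

W = 1852.7180 kJ, eta = 75.9086%


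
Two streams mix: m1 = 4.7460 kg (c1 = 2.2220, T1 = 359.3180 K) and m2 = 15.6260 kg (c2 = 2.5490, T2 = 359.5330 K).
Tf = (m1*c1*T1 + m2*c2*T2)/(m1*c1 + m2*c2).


num = 18109.6699
den = 50.3763
Tf = 359.4880 K

359.4880 K


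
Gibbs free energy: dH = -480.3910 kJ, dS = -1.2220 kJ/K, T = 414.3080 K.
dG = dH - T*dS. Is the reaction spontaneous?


T*dS = 414.3080 * -1.2220 = -506.2844 kJ
dG = -480.3910 + 506.2844 = 25.8934 kJ (non-spontaneous)

dG = 25.8934 kJ, non-spontaneous


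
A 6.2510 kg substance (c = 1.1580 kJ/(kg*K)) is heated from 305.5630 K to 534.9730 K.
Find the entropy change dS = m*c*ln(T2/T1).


T2/T1 = 1.7508
ln(T2/T1) = 0.5601
dS = 6.2510 * 1.1580 * 0.5601 = 4.0541 kJ/K

4.0541 kJ/K


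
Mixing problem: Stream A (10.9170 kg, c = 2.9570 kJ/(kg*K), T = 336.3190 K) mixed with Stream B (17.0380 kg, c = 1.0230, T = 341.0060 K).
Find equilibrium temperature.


num = 16800.5966
den = 49.7114
Tf = 337.9624 K

337.9624 K


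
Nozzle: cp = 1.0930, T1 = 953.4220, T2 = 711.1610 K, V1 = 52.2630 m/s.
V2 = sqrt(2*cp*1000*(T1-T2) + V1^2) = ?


dT = 242.2610 K
2*cp*1000*dT = 529582.5460
V1^2 = 2731.4212
V2 = sqrt(532313.9672) = 729.5985 m/s

729.5985 m/s


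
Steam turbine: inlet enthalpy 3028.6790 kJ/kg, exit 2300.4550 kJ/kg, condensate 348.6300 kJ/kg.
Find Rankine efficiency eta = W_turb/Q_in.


W = 728.2240 kJ/kg
Q_in = 2680.0490 kJ/kg
eta = 0.2717 = 27.1720%

eta = 27.1720%


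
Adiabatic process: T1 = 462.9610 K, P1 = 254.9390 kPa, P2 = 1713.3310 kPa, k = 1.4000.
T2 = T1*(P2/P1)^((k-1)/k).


(k-1)/k = 0.2857
(P2/P1)^exp = 1.7235
T2 = 462.9610 * 1.7235 = 797.8952 K

797.8952 K


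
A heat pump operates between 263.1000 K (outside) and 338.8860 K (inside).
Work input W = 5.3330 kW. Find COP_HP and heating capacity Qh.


COP = 338.8860 / 75.7860 = 4.4716
Qh = 4.4716 * 5.3330 = 23.8471 kW

COP = 4.4716, Qh = 23.8471 kW


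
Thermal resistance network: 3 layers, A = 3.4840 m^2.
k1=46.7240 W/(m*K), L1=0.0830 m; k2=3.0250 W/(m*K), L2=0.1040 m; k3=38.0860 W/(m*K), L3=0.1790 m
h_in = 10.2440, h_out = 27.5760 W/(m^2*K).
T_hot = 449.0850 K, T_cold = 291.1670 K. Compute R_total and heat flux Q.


R_conv_in = 1/(10.2440*3.4840) = 0.0280
R_1 = 0.0830/(46.7240*3.4840) = 0.0005
R_2 = 0.1040/(3.0250*3.4840) = 0.0099
R_3 = 0.1790/(38.0860*3.4840) = 0.0013
R_conv_out = 1/(27.5760*3.4840) = 0.0104
R_total = 0.0502 K/W
Q = 157.9180 / 0.0502 = 3148.6361 W

R_total = 0.0502 K/W, Q = 3148.6361 W


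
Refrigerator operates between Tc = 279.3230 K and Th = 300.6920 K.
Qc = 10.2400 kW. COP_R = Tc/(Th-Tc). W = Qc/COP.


COP = 279.3230 / 21.3690 = 13.0714
W = 10.2400 / 13.0714 = 0.7834 kW

COP = 13.0714, W = 0.7834 kW


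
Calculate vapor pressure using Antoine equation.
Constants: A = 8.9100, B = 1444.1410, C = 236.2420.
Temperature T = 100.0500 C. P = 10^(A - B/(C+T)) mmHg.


C+T = 336.2920
B/(C+T) = 4.2943
log10(P) = 8.9100 - 4.2943 = 4.6157
P = 10^4.6157 = 41275.5878 mmHg

41275.5878 mmHg


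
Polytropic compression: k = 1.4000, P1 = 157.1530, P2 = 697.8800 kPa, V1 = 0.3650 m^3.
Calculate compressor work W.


(k-1)/k = 0.2857
(P2/P1)^exp = 1.5310
W = 3.5000 * 157.1530 * 0.3650 * (1.5310 - 1) = 106.6142 kJ

106.6142 kJ


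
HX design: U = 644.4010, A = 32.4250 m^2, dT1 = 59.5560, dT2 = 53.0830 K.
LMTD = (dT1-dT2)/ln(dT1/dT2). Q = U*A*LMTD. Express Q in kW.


LMTD = 56.2574 K
Q = 644.4010 * 32.4250 * 56.2574 = 1175482.6401 W = 1175.4826 kW

1175.4826 kW


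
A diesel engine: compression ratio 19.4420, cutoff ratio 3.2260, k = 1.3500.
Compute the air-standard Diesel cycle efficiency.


r^(k-1) = 2.8253
rc^k = 4.8607
eta = 0.5453 = 54.5279%

54.5279%


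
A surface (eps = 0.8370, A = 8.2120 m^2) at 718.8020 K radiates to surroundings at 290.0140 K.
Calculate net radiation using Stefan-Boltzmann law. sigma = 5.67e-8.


T^4 = 2.6695e+11
Tsurr^4 = 7.0742e+09
Q = 0.8370 * 5.67e-8 * 8.2120 * 2.5988e+11 = 101281.6376 W

101281.6376 W


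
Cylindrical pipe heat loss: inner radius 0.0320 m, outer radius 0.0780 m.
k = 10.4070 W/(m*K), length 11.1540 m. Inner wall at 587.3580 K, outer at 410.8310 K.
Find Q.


dT = 176.5270 K
ln(ro/ri) = 0.8910
Q = 2*pi*10.4070*11.1540*176.5270 / 0.8910 = 144504.9411 W

144504.9411 W


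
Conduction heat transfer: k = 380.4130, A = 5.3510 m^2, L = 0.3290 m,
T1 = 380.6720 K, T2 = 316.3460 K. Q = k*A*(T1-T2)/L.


dT = 64.3260 K
Q = 380.4130 * 5.3510 * 64.3260 / 0.3290 = 397998.0546 W

397998.0546 W


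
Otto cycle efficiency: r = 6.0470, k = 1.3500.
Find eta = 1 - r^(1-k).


r^(k-1) = 1.8773
eta = 1 - 1/1.8773 = 0.4673 = 46.7327%

46.7327%


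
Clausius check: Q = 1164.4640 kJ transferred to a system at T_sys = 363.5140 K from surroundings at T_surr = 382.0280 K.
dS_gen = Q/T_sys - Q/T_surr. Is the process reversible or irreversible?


dS_sys = 1164.4640/363.5140 = 3.2034 kJ/K
dS_surr = -1164.4640/382.0280 = -3.0481 kJ/K
dS_gen = 3.2034 - 3.0481 = 0.1552 kJ/K (irreversible)

dS_gen = 0.1552 kJ/K, irreversible


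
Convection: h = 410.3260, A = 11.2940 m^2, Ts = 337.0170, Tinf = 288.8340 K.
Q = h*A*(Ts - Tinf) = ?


dT = 48.1830 K
Q = 410.3260 * 11.2940 * 48.1830 = 223290.7111 W

223290.7111 W


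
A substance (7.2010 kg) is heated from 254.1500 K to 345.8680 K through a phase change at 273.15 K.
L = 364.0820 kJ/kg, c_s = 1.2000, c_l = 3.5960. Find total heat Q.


Q1 (sensible, solid) = 7.2010 * 1.2000 * 19.0000 = 164.1828 kJ
Q2 (latent) = 7.2010 * 364.0820 = 2621.7545 kJ
Q3 (sensible, liquid) = 7.2010 * 3.5960 * 72.7180 = 1883.0178 kJ
Q_total = 4668.9551 kJ

4668.9551 kJ


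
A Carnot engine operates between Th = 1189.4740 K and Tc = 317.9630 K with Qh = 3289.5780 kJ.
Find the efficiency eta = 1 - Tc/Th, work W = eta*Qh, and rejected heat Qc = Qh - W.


eta = 1 - 317.9630/1189.4740 = 0.7327
W = 0.7327 * 3289.5780 = 2410.2279 kJ
Qc = 3289.5780 - 2410.2279 = 879.3501 kJ

eta = 73.2686%, W = 2410.2279 kJ, Qc = 879.3501 kJ


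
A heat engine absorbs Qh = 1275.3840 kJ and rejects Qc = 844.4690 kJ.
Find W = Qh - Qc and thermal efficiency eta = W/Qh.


W = 1275.3840 - 844.4690 = 430.9150 kJ
eta = 430.9150 / 1275.3840 = 0.3379 = 33.7871%

W = 430.9150 kJ, eta = 33.7871%


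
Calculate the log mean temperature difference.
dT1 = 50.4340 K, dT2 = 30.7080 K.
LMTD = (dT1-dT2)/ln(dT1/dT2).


dT1/dT2 = 1.6424
ln(dT1/dT2) = 0.4961
LMTD = 19.7260 / 0.4961 = 39.7588 K

39.7588 K


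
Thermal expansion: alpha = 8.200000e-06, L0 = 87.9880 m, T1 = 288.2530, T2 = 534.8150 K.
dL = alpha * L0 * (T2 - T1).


dT = 246.5620 K
dL = 8.200000e-06 * 87.9880 * 246.5620 = 0.177895 m
L_final = 88.165895 m

dL = 0.177895 m


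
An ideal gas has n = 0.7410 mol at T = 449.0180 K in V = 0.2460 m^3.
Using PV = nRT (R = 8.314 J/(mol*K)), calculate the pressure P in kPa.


P = nRT/V = 0.7410 * 8.314 * 449.0180 / 0.2460
= 2766.2535 / 0.2460 = 11244.9330 Pa = 11.2449 kPa

11.2449 kPa


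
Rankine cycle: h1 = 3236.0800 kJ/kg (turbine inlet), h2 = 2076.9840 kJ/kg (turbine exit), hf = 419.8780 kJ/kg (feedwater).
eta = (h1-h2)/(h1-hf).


W = 1159.0960 kJ/kg
Q_in = 2816.2020 kJ/kg
eta = 0.4116 = 41.1581%

eta = 41.1581%


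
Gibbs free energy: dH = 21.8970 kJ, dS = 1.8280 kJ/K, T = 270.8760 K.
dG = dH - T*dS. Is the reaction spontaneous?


T*dS = 270.8760 * 1.8280 = 495.1613 kJ
dG = 21.8970 - 495.1613 = -473.2643 kJ (spontaneous)

dG = -473.2643 kJ, spontaneous


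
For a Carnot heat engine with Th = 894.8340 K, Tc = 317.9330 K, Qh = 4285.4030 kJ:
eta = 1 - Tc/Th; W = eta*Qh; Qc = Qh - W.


eta = 1 - 317.9330/894.8340 = 0.6447
W = 0.6447 * 4285.4030 = 2762.8066 kJ
Qc = 4285.4030 - 2762.8066 = 1522.5964 kJ

eta = 64.4702%, W = 2762.8066 kJ, Qc = 1522.5964 kJ


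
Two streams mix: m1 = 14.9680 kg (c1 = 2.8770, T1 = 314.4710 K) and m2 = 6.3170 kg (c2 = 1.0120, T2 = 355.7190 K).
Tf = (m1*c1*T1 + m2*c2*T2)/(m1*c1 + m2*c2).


num = 15816.0864
den = 49.4557
Tf = 319.8028 K

319.8028 K


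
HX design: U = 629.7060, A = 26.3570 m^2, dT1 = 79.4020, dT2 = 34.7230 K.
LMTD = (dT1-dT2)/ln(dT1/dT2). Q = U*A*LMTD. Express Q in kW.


LMTD = 54.0175 K
Q = 629.7060 * 26.3570 * 54.0175 = 896536.6861 W = 896.5367 kW

896.5367 kW


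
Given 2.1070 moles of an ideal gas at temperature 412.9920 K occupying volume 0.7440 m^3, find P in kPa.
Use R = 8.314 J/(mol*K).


P = nRT/V = 2.1070 * 8.314 * 412.9920 / 0.7440
= 7234.6278 / 0.7440 = 9723.9621 Pa = 9.7240 kPa

9.7240 kPa


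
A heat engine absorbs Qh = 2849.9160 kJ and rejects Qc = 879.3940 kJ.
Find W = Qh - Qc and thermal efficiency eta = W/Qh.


W = 2849.9160 - 879.3940 = 1970.5220 kJ
eta = 1970.5220 / 2849.9160 = 0.6914 = 69.1432%

W = 1970.5220 kJ, eta = 69.1432%


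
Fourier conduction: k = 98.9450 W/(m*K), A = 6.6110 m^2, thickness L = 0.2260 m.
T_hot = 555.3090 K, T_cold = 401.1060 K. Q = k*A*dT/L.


dT = 154.2030 K
Q = 98.9450 * 6.6110 * 154.2030 / 0.2260 = 446319.0190 W

446319.0190 W


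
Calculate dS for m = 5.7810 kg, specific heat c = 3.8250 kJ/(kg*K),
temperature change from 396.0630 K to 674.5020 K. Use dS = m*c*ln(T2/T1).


T2/T1 = 1.7030
ln(T2/T1) = 0.5324
dS = 5.7810 * 3.8250 * 0.5324 = 11.7726 kJ/K

11.7726 kJ/K


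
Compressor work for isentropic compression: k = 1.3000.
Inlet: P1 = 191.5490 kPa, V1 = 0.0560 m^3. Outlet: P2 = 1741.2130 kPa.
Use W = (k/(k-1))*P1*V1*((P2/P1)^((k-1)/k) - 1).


(k-1)/k = 0.2308
(P2/P1)^exp = 1.6642
W = 4.3333 * 191.5490 * 0.0560 * (1.6642 - 1) = 30.8743 kJ

30.8743 kJ


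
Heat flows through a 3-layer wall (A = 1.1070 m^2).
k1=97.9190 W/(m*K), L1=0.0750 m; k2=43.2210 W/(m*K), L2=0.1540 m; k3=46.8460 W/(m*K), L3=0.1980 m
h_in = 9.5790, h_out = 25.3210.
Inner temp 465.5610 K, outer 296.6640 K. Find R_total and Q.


R_conv_in = 1/(9.5790*1.1070) = 0.0943
R_1 = 0.0750/(97.9190*1.1070) = 0.0007
R_2 = 0.1540/(43.2210*1.1070) = 0.0032
R_3 = 0.1980/(46.8460*1.1070) = 0.0038
R_conv_out = 1/(25.3210*1.1070) = 0.0357
R_total = 0.1377 K/W
Q = 168.8970 / 0.1377 = 1226.4799 W

R_total = 0.1377 K/W, Q = 1226.4799 W


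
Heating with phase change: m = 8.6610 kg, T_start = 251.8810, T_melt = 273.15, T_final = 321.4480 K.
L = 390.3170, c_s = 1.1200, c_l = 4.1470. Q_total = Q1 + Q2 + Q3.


Q1 (sensible, solid) = 8.6610 * 1.1200 * 21.2690 = 206.3161 kJ
Q2 (latent) = 8.6610 * 390.3170 = 3380.5355 kJ
Q3 (sensible, liquid) = 8.6610 * 4.1470 * 48.2980 = 1734.7273 kJ
Q_total = 5321.5790 kJ

5321.5790 kJ


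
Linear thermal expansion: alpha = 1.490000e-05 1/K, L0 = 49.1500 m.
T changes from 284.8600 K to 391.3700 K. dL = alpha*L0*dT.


dT = 106.5100 K
dL = 1.490000e-05 * 49.1500 * 106.5100 = 0.078001 m
L_final = 49.228001 m

dL = 0.078001 m


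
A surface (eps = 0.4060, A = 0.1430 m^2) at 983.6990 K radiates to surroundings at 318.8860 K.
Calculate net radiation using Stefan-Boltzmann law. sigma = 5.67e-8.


T^4 = 9.3637e+11
Tsurr^4 = 1.0341e+10
Q = 0.4060 * 5.67e-8 * 0.1430 * 9.2603e+11 = 3048.3961 W

3048.3961 W


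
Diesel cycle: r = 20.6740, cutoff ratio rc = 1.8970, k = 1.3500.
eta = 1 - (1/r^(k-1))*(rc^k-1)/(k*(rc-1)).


r^(k-1) = 2.8867
rc^k = 2.3735
eta = 0.6071 = 60.7078%

60.7078%


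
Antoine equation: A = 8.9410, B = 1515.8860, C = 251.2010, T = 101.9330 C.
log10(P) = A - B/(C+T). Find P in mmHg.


C+T = 353.1340
B/(C+T) = 4.2927
log10(P) = 8.9410 - 4.2927 = 4.6483
P = 10^4.6483 = 44497.4263 mmHg

44497.4263 mmHg


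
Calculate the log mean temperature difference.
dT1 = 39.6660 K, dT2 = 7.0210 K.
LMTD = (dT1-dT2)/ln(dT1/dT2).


dT1/dT2 = 5.6496
ln(dT1/dT2) = 1.7316
LMTD = 32.6450 / 1.7316 = 18.8526 K

18.8526 K


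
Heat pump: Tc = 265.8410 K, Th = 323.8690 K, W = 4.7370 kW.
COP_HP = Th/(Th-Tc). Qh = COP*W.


COP = 323.8690 / 58.0280 = 5.5813
Qh = 5.5813 * 4.7370 = 26.4384 kW

COP = 5.5813, Qh = 26.4384 kW


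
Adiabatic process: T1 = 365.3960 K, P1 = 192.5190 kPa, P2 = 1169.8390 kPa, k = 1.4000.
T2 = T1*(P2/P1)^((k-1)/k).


(k-1)/k = 0.2857
(P2/P1)^exp = 1.6746
T2 = 365.3960 * 1.6746 = 611.8775 K

611.8775 K


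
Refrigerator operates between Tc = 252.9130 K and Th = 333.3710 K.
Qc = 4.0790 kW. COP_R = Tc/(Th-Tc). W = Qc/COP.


COP = 252.9130 / 80.4580 = 3.1434
W = 4.0790 / 3.1434 = 1.2976 kW

COP = 3.1434, W = 1.2976 kW


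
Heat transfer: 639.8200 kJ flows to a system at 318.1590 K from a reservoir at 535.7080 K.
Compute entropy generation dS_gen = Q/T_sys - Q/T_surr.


dS_sys = 639.8200/318.1590 = 2.0110 kJ/K
dS_surr = -639.8200/535.7080 = -1.1943 kJ/K
dS_gen = 2.0110 - 1.1943 = 0.8167 kJ/K (irreversible)

dS_gen = 0.8167 kJ/K, irreversible


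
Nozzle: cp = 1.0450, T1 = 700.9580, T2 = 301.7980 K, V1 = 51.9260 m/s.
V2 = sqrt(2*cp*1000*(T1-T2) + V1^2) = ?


dT = 399.1600 K
2*cp*1000*dT = 834244.4000
V1^2 = 2696.3095
V2 = sqrt(836940.7095) = 914.8446 m/s

914.8446 m/s


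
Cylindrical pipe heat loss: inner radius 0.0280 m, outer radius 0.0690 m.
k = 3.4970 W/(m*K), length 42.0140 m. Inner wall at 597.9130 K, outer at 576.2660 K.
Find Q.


dT = 21.6470 K
ln(ro/ri) = 0.9019
Q = 2*pi*3.4970*42.0140*21.6470 / 0.9019 = 22156.8441 W

22156.8441 W


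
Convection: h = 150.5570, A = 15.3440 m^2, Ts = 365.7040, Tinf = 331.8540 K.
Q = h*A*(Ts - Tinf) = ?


dT = 33.8500 K
Q = 150.5570 * 15.3440 * 33.8500 = 78198.4627 W

78198.4627 W


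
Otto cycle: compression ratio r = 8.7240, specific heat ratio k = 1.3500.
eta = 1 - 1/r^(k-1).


r^(k-1) = 2.1343
eta = 1 - 1/2.1343 = 0.5315 = 53.1457%

53.1457%


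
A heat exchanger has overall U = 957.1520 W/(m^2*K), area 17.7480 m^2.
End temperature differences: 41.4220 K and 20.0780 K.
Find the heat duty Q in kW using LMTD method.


LMTD = 29.4730 K
Q = 957.1520 * 17.7480 * 29.4730 = 500674.1252 W = 500.6741 kW

500.6741 kW


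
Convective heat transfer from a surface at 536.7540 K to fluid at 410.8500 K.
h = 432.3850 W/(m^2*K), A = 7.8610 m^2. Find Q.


dT = 125.9040 K
Q = 432.3850 * 7.8610 * 125.9040 = 427944.9872 W

427944.9872 W


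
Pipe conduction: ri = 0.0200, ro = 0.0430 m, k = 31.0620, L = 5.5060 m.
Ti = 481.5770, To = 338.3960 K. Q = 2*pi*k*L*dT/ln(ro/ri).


dT = 143.1810 K
ln(ro/ri) = 0.7655
Q = 2*pi*31.0620*5.5060*143.1810 / 0.7655 = 201003.6444 W

201003.6444 W


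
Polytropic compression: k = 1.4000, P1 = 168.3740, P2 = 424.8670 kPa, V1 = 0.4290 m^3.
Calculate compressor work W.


(k-1)/k = 0.2857
(P2/P1)^exp = 1.3027
W = 3.5000 * 168.3740 * 0.4290 * (1.3027 - 1) = 76.5315 kJ

76.5315 kJ


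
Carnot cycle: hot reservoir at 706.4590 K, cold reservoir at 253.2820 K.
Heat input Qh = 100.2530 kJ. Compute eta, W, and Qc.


eta = 1 - 253.2820/706.4590 = 0.6415
W = 0.6415 * 100.2530 = 64.3100 kJ
Qc = 100.2530 - 64.3100 = 35.9430 kJ

eta = 64.1477%, W = 64.3100 kJ, Qc = 35.9430 kJ


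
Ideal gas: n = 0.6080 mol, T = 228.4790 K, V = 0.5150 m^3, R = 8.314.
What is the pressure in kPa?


P = nRT/V = 0.6080 * 8.314 * 228.4790 / 0.5150
= 1154.9412 / 0.5150 = 2242.6043 Pa = 2.2426 kPa

2.2426 kPa


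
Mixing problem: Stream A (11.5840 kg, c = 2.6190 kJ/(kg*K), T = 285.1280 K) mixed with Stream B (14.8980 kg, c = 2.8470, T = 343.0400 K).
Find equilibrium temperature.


num = 23200.2611
den = 72.7531
Tf = 318.8903 K

318.8903 K


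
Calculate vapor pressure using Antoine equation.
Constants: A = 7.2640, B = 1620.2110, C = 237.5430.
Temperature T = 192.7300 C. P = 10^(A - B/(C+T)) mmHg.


C+T = 430.2730
B/(C+T) = 3.7655
log10(P) = 7.2640 - 3.7655 = 3.4985
P = 10^3.4985 = 3151.0705 mmHg

3151.0705 mmHg


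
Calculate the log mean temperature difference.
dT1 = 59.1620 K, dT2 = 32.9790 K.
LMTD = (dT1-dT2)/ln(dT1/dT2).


dT1/dT2 = 1.7939
ln(dT1/dT2) = 0.5844
LMTD = 26.1830 / 0.5844 = 44.8026 K

44.8026 K


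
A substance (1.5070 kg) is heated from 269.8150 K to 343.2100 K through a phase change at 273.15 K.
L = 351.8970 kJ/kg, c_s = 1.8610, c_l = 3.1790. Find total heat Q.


Q1 (sensible, solid) = 1.5070 * 1.8610 * 3.3350 = 9.3531 kJ
Q2 (latent) = 1.5070 * 351.8970 = 530.3088 kJ
Q3 (sensible, liquid) = 1.5070 * 3.1790 * 70.0600 = 335.6402 kJ
Q_total = 875.3020 kJ

875.3020 kJ


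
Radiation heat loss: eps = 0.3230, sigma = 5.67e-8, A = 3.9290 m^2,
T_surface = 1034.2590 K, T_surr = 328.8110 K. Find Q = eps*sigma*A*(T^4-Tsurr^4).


T^4 = 1.1442e+12
Tsurr^4 = 1.1689e+10
Q = 0.3230 * 5.67e-8 * 3.9290 * 1.1326e+12 = 81493.9570 W

81493.9570 W


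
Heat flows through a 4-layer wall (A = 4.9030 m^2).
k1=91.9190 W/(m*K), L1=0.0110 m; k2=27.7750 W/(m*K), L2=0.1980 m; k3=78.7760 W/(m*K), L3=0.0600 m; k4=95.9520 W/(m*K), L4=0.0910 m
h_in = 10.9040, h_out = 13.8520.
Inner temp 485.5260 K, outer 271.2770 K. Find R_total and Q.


R_conv_in = 1/(10.9040*4.9030) = 0.0187
R_1 = 0.0110/(91.9190*4.9030) = 2.4408e-05
R_2 = 0.1980/(27.7750*4.9030) = 0.0015
R_3 = 0.0600/(78.7760*4.9030) = 0.0002
R_4 = 0.0910/(95.9520*4.9030) = 0.0002
R_conv_out = 1/(13.8520*4.9030) = 0.0147
R_total = 0.0353 K/W
Q = 214.2490 / 0.0353 = 6076.9702 W

R_total = 0.0353 K/W, Q = 6076.9702 W


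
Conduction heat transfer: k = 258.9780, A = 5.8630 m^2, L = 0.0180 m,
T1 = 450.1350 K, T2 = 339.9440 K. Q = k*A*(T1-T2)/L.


dT = 110.1910 K
Q = 258.9780 * 5.8630 * 110.1910 / 0.0180 = 9295149.6473 W

9295149.6473 W


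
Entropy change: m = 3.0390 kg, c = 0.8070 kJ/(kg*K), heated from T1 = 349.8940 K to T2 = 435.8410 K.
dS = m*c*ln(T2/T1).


T2/T1 = 1.2456
ln(T2/T1) = 0.2196
dS = 3.0390 * 0.8070 * 0.2196 = 0.5387 kJ/K

0.5387 kJ/K


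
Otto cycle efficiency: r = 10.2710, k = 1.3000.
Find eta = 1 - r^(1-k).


r^(k-1) = 2.0113
eta = 1 - 1/2.0113 = 0.5028 = 50.2817%

50.2817%


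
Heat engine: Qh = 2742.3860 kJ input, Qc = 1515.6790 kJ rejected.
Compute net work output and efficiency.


W = 2742.3860 - 1515.6790 = 1226.7070 kJ
eta = 1226.7070 / 2742.3860 = 0.4473 = 44.7314%

W = 1226.7070 kJ, eta = 44.7314%


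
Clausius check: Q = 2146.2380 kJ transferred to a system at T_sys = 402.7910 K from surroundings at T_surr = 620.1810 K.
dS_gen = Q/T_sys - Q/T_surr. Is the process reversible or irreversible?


dS_sys = 2146.2380/402.7910 = 5.3284 kJ/K
dS_surr = -2146.2380/620.1810 = -3.4607 kJ/K
dS_gen = 5.3284 - 3.4607 = 1.8678 kJ/K (irreversible)

dS_gen = 1.8678 kJ/K, irreversible


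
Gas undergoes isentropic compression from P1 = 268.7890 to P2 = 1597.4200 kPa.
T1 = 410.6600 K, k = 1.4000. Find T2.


(k-1)/k = 0.2857
(P2/P1)^exp = 1.6640
T2 = 410.6600 * 1.6640 = 683.3252 K

683.3252 K


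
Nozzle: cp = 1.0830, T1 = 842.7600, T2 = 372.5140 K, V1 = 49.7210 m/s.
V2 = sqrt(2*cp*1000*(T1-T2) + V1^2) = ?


dT = 470.2460 K
2*cp*1000*dT = 1018552.8360
V1^2 = 2472.1778
V2 = sqrt(1021025.0138) = 1010.4578 m/s

1010.4578 m/s


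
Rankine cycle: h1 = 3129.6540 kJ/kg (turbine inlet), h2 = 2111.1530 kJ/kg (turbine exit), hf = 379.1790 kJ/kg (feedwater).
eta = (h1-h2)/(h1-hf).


W = 1018.5010 kJ/kg
Q_in = 2750.4750 kJ/kg
eta = 0.3703 = 37.0300%

eta = 37.0300%


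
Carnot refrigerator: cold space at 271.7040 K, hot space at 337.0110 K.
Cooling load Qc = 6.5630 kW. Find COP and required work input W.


COP = 271.7040 / 65.3070 = 4.1604
W = 6.5630 / 4.1604 = 1.5775 kW

COP = 4.1604, W = 1.5775 kW


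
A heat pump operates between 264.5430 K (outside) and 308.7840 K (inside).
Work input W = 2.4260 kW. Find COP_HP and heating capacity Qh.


COP = 308.7840 / 44.2410 = 6.9796
Qh = 6.9796 * 2.4260 = 16.9325 kW

COP = 6.9796, Qh = 16.9325 kW


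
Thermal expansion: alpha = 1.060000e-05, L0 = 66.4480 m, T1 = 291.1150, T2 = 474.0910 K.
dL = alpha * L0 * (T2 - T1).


dT = 182.9760 K
dL = 1.060000e-05 * 66.4480 * 182.9760 = 0.128879 m
L_final = 66.576879 m

dL = 0.128879 m


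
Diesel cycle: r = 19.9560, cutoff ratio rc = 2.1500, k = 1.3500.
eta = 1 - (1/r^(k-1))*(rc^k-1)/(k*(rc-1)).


r^(k-1) = 2.8512
rc^k = 2.8106
eta = 0.5910 = 59.0971%

59.0971%


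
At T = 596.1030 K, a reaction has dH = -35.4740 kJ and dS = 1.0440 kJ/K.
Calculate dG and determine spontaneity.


T*dS = 596.1030 * 1.0440 = 622.3315 kJ
dG = -35.4740 - 622.3315 = -657.8055 kJ (spontaneous)

dG = -657.8055 kJ, spontaneous


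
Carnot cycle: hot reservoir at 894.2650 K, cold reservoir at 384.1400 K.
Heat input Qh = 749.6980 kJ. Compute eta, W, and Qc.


eta = 1 - 384.1400/894.2650 = 0.5704
W = 0.5704 * 749.6980 = 427.6581 kJ
Qc = 749.6980 - 427.6581 = 322.0399 kJ

eta = 57.0441%, W = 427.6581 kJ, Qc = 322.0399 kJ


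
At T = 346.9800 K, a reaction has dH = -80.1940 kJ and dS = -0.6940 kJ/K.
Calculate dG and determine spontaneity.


T*dS = 346.9800 * -0.6940 = -240.8041 kJ
dG = -80.1940 + 240.8041 = 160.6101 kJ (non-spontaneous)

dG = 160.6101 kJ, non-spontaneous


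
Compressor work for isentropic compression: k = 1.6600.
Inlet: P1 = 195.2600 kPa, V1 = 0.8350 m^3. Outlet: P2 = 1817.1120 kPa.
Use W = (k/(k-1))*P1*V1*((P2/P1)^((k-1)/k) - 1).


(k-1)/k = 0.3976
(P2/P1)^exp = 2.4276
W = 2.5152 * 195.2600 * 0.8350 * (2.4276 - 1) = 585.4144 kJ

585.4144 kJ


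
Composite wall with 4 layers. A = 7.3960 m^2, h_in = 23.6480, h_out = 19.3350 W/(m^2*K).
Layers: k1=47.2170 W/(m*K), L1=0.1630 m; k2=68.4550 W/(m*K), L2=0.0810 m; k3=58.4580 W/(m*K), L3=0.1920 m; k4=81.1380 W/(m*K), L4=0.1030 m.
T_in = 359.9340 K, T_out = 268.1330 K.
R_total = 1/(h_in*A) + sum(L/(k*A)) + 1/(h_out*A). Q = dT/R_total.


R_conv_in = 1/(23.6480*7.3960) = 0.0057
R_1 = 0.1630/(47.2170*7.3960) = 0.0005
R_2 = 0.0810/(68.4550*7.3960) = 0.0002
R_3 = 0.1920/(58.4580*7.3960) = 0.0004
R_4 = 0.1030/(81.1380*7.3960) = 0.0002
R_conv_out = 1/(19.3350*7.3960) = 0.0070
R_total = 0.0140 K/W
Q = 91.8010 / 0.0140 = 6579.3388 W

R_total = 0.0140 K/W, Q = 6579.3388 W


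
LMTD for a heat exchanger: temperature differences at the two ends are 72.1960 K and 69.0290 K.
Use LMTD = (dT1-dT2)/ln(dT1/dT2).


dT1/dT2 = 1.0459
ln(dT1/dT2) = 0.0449
LMTD = 3.1670 / 0.0449 = 70.6007 K

70.6007 K


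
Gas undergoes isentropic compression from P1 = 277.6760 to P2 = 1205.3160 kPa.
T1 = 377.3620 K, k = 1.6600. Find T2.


(k-1)/k = 0.3976
(P2/P1)^exp = 1.7926
T2 = 377.3620 * 1.7926 = 676.4674 K

676.4674 K


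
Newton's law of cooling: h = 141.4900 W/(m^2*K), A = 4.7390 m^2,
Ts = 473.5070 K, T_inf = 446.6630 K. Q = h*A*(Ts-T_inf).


dT = 26.8440 K
Q = 141.4900 * 4.7390 * 26.8440 = 17999.4687 W

17999.4687 W


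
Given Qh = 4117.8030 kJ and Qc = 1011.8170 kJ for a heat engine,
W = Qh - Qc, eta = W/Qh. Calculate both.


W = 4117.8030 - 1011.8170 = 3105.9860 kJ
eta = 3105.9860 / 4117.8030 = 0.7543 = 75.4282%

W = 3105.9860 kJ, eta = 75.4282%


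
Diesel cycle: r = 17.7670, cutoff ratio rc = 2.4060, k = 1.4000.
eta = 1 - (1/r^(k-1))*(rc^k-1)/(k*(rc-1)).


r^(k-1) = 3.1612
rc^k = 3.4183
eta = 0.6114 = 61.1352%

61.1352%


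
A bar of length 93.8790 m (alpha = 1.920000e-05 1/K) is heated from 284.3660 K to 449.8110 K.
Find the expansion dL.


dT = 165.4450 K
dL = 1.920000e-05 * 93.8790 * 165.4450 = 0.298211 m
L_final = 94.177211 m

dL = 0.298211 m


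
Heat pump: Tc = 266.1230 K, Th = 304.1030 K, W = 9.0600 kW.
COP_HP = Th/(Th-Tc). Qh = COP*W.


COP = 304.1030 / 37.9800 = 8.0069
Qh = 8.0069 * 9.0600 = 72.5427 kW

COP = 8.0069, Qh = 72.5427 kW


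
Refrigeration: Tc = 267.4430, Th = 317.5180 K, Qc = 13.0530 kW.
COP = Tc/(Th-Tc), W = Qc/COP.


COP = 267.4430 / 50.0750 = 5.3408
W = 13.0530 / 5.3408 = 2.4440 kW

COP = 5.3408, W = 2.4440 kW


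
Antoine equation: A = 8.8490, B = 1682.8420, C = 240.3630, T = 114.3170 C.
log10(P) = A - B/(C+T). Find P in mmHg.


C+T = 354.6800
B/(C+T) = 4.7447
log10(P) = 8.8490 - 4.7447 = 4.1043
P = 10^4.1043 = 12715.1974 mmHg

12715.1974 mmHg


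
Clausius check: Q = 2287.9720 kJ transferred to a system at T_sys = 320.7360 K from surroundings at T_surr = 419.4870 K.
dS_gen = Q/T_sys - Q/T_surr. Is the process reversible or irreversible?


dS_sys = 2287.9720/320.7360 = 7.1335 kJ/K
dS_surr = -2287.9720/419.4870 = -5.4542 kJ/K
dS_gen = 7.1335 - 5.4542 = 1.6793 kJ/K (irreversible)

dS_gen = 1.6793 kJ/K, irreversible


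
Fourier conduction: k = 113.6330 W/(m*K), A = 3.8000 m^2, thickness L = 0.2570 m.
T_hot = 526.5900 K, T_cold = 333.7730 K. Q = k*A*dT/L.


dT = 192.8170 K
Q = 113.6330 * 3.8000 * 192.8170 / 0.2570 = 323966.6218 W

323966.6218 W


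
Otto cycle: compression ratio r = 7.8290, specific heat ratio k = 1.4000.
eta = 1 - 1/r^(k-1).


r^(k-1) = 2.2776
eta = 1 - 1/2.2776 = 0.5609 = 56.0946%

56.0946%


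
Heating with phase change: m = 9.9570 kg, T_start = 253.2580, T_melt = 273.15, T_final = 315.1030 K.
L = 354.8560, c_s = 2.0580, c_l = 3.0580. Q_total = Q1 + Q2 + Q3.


Q1 (sensible, solid) = 9.9570 * 2.0580 * 19.8920 = 407.6170 kJ
Q2 (latent) = 9.9570 * 354.8560 = 3533.3012 kJ
Q3 (sensible, liquid) = 9.9570 * 3.0580 * 41.9530 = 1277.4062 kJ
Q_total = 5218.3244 kJ

5218.3244 kJ


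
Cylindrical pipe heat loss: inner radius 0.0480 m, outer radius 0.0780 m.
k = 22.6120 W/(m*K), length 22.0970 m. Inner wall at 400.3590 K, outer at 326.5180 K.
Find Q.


dT = 73.8410 K
ln(ro/ri) = 0.4855
Q = 2*pi*22.6120*22.0970*73.8410 / 0.4855 = 477478.1524 W

477478.1524 W


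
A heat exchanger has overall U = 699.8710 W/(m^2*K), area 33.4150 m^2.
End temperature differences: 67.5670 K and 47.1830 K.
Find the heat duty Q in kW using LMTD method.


LMTD = 56.7663 K
Q = 699.8710 * 33.4150 * 56.7663 = 1327548.3673 W = 1327.5484 kW

1327.5484 kW


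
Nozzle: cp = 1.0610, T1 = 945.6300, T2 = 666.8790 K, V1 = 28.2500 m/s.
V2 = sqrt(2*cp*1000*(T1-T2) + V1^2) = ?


dT = 278.7510 K
2*cp*1000*dT = 591509.6220
V1^2 = 798.0625
V2 = sqrt(592307.6845) = 769.6153 m/s

769.6153 m/s


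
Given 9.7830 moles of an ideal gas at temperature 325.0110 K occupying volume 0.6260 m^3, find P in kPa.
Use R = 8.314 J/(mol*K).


P = nRT/V = 9.7830 * 8.314 * 325.0110 / 0.6260
= 26435.0498 / 0.6260 = 42228.5141 Pa = 42.2285 kPa

42.2285 kPa


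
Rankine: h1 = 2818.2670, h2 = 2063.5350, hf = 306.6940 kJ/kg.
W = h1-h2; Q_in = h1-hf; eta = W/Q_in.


W = 754.7320 kJ/kg
Q_in = 2511.5730 kJ/kg
eta = 0.3005 = 30.0502%

eta = 30.0502%


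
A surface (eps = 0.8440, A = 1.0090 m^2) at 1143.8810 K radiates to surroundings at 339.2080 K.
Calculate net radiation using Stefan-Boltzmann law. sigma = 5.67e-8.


T^4 = 1.7121e+12
Tsurr^4 = 1.3239e+10
Q = 0.8440 * 5.67e-8 * 1.0090 * 1.6988e+12 = 82029.2348 W

82029.2348 W


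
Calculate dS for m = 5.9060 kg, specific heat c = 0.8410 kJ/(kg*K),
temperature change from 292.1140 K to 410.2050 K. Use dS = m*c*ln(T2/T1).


T2/T1 = 1.4043
ln(T2/T1) = 0.3395
dS = 5.9060 * 0.8410 * 0.3395 = 1.6863 kJ/K

1.6863 kJ/K


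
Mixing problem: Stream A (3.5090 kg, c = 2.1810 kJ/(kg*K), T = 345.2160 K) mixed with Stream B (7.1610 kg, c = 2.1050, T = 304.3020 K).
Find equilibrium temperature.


num = 7229.0020
den = 22.7270
Tf = 318.0794 K

318.0794 K


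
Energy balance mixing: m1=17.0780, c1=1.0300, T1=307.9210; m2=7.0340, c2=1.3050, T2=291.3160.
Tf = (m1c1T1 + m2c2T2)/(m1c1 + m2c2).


num = 8090.5324
den = 26.7697
Tf = 302.2271 K

302.2271 K


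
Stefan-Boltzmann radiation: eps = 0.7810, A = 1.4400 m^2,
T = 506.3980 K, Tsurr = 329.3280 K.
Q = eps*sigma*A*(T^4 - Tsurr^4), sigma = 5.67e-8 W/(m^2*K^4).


T^4 = 6.5761e+10
Tsurr^4 = 1.1763e+10
Q = 0.7810 * 5.67e-8 * 1.4400 * 5.3998e+10 = 3443.2966 W

3443.2966 W


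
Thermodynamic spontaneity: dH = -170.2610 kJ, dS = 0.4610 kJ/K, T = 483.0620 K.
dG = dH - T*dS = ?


T*dS = 483.0620 * 0.4610 = 222.6916 kJ
dG = -170.2610 - 222.6916 = -392.9526 kJ (spontaneous)

dG = -392.9526 kJ, spontaneous


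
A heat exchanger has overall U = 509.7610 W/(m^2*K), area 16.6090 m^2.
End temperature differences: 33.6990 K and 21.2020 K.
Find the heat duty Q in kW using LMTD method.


LMTD = 26.9697 K
Q = 509.7610 * 16.6090 * 26.9697 = 228341.8250 W = 228.3418 kW

228.3418 kW


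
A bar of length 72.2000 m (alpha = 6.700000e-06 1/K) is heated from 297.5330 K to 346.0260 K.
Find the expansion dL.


dT = 48.4930 K
dL = 6.700000e-06 * 72.2000 * 48.4930 = 0.023458 m
L_final = 72.223458 m

dL = 0.023458 m


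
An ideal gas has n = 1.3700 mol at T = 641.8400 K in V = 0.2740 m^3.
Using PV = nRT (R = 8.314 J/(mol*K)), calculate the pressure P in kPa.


P = nRT/V = 1.3700 * 8.314 * 641.8400 / 0.2740
= 7310.6731 / 0.2740 = 26681.2888 Pa = 26.6813 kPa

26.6813 kPa


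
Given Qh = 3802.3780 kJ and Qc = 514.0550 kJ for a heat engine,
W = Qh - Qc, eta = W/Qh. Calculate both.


W = 3802.3780 - 514.0550 = 3288.3230 kJ
eta = 3288.3230 / 3802.3780 = 0.8648 = 86.4807%

W = 3288.3230 kJ, eta = 86.4807%


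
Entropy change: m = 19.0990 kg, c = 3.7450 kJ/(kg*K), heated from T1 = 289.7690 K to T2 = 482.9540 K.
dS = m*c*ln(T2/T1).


T2/T1 = 1.6667
ln(T2/T1) = 0.5108
dS = 19.0990 * 3.7450 * 0.5108 = 36.5380 kJ/K

36.5380 kJ/K


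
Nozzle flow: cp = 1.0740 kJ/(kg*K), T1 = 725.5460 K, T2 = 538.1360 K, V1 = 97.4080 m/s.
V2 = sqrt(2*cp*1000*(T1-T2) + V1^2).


dT = 187.4100 K
2*cp*1000*dT = 402556.6800
V1^2 = 9488.3185
V2 = sqrt(412044.9985) = 641.9073 m/s

641.9073 m/s


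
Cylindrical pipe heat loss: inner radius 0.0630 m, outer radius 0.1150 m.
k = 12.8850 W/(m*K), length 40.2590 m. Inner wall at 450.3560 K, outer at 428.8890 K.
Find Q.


dT = 21.4670 K
ln(ro/ri) = 0.6018
Q = 2*pi*12.8850*40.2590*21.4670 / 0.6018 = 116264.8196 W

116264.8196 W


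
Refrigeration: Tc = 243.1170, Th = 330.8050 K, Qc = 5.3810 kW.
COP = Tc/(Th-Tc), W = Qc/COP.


COP = 243.1170 / 87.6880 = 2.7725
W = 5.3810 / 2.7725 = 1.9408 kW

COP = 2.7725, W = 1.9408 kW


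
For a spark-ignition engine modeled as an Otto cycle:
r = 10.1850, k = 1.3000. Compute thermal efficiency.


r^(k-1) = 2.0063
eta = 1 - 1/2.0063 = 0.5016 = 50.1561%

50.1561%


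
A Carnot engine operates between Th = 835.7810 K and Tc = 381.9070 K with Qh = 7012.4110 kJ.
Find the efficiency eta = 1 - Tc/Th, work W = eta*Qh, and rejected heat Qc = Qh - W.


eta = 1 - 381.9070/835.7810 = 0.5431
W = 0.5431 * 7012.4110 = 3808.1160 kJ
Qc = 7012.4110 - 3808.1160 = 3204.2950 kJ

eta = 54.3054%, W = 3808.1160 kJ, Qc = 3204.2950 kJ


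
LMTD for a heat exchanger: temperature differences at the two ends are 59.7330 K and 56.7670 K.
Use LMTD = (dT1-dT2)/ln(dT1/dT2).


dT1/dT2 = 1.0522
ln(dT1/dT2) = 0.0509
LMTD = 2.9660 / 0.0509 = 58.2374 K

58.2374 K


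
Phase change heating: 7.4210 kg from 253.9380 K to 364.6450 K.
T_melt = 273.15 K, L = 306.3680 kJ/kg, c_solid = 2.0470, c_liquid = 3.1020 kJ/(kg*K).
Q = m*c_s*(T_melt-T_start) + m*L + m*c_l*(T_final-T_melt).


Q1 (sensible, solid) = 7.4210 * 2.0470 * 19.2120 = 291.8454 kJ
Q2 (latent) = 7.4210 * 306.3680 = 2273.5569 kJ
Q3 (sensible, liquid) = 7.4210 * 3.1020 * 91.4950 = 2106.2096 kJ
Q_total = 4671.6119 kJ

4671.6119 kJ
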